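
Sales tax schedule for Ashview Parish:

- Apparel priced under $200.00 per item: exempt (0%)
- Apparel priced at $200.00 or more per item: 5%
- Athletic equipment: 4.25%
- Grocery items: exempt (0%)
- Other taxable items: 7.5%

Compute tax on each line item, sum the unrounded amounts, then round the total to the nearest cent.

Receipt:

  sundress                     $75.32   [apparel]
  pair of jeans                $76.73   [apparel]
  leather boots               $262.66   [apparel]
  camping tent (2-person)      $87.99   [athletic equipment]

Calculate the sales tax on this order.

Sundress $75.32: apparel, under $200.00 → 0% → $0.00
Pair of jeans $76.73: apparel, under $200.00 → 0% → $0.00
Leather boots $262.66: apparel, $200.00 or more → 5% → $13.133
Camping tent (2-person) $87.99: athletic equipment → 4.25% → $3.739575
Unrounded tax sum = $16.872575 → $16.87

$16.87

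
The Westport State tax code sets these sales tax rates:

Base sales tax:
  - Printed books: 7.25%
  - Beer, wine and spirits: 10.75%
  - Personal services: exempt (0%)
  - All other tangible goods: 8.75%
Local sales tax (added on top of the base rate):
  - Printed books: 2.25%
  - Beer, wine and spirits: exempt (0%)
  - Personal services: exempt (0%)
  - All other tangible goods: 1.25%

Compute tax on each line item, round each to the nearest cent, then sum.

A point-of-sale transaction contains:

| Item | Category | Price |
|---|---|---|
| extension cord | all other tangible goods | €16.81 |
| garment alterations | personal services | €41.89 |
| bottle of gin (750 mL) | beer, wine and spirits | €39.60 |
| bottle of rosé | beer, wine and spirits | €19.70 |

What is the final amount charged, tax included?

€126.06

Extension cord €16.81: all other tangible goods → 8.75% + 1.25% local = 10% → €1.68
Garment alterations €41.89: personal services → 0% + 0% local = 0% → €0.00
Bottle of gin (750 mL) €39.60: beer, wine and spirits → 10.75% + 0% local = 10.75% → €4.26
Bottle of rosé €19.70: beer, wine and spirits → 10.75% + 0% local = 10.75% → €2.12
Subtotal = €118.00; tax = €8.06; total due = €126.06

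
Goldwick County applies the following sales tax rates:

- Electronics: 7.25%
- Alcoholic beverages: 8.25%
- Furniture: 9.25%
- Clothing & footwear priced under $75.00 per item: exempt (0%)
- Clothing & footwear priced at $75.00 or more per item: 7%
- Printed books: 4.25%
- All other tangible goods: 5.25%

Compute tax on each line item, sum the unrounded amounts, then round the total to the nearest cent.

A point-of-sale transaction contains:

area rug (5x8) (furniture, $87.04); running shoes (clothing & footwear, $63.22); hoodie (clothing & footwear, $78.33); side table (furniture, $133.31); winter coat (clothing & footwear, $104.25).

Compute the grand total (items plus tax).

Area rug (5x8) $87.04: furniture → 9.25% → $8.0512
Running shoes $63.22: clothing & footwear, under $75.00 → 0% → $0.00
Hoodie $78.33: clothing & footwear, $75.00 or more → 7% → $5.4831
Side table $133.31: furniture → 9.25% → $12.331175
Winter coat $104.25: clothing & footwear, $75.00 or more → 7% → $7.2975
Subtotal = $466.15; unrounded tax = $33.162975 → $33.16; total due = $499.31

$499.31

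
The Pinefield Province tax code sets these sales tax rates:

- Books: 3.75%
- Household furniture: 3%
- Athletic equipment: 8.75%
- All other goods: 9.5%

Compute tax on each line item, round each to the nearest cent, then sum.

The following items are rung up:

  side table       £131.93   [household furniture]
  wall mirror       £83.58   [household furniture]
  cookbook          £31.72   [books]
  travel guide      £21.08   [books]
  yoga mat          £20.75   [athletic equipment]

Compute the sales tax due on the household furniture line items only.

Side table £131.93: household furniture → 3% → £3.96
Wall mirror £83.58: household furniture → 3% → £2.51
Tax on household furniture = £3.96 + £2.51 = £6.47

£6.47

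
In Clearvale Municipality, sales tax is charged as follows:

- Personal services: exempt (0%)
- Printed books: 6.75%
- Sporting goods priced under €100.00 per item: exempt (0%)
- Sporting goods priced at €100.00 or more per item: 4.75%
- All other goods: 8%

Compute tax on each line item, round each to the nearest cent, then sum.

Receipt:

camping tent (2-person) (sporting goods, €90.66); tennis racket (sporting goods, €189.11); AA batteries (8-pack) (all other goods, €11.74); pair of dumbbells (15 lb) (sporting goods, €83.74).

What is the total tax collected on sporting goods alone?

€8.98

Camping tent (2-person) €90.66: sporting goods, under €100.00 → 0% → €0.00
Tennis racket €189.11: sporting goods, €100.00 or more → 4.75% → €8.98
Pair of dumbbells (15 lb) €83.74: sporting goods, under €100.00 → 0% → €0.00
Tax on sporting goods = €0.00 + €8.98 + €0.00 = €8.98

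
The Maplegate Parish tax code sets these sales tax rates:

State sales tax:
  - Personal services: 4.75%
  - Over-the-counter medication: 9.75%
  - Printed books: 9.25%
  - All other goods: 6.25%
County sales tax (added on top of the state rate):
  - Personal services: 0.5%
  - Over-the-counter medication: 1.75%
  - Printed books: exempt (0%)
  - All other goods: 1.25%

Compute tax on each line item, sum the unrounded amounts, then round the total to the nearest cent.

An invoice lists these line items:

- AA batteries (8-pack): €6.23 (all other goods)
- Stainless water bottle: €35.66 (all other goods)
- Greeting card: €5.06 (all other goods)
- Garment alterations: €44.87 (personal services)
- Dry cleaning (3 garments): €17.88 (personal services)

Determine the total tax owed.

€6.82

AA batteries (8-pack) €6.23: all other goods → 6.25% + 1.25% county = 7.5% → €0.46725
Stainless water bottle €35.66: all other goods → 6.25% + 1.25% county = 7.5% → €2.6745
Greeting card €5.06: all other goods → 6.25% + 1.25% county = 7.5% → €0.3795
Garment alterations €44.87: personal services → 4.75% + 0.5% county = 5.25% → €2.355675
Dry cleaning (3 garments) €17.88: personal services → 4.75% + 0.5% county = 5.25% → €0.9387
Unrounded tax sum = €6.815625 → €6.82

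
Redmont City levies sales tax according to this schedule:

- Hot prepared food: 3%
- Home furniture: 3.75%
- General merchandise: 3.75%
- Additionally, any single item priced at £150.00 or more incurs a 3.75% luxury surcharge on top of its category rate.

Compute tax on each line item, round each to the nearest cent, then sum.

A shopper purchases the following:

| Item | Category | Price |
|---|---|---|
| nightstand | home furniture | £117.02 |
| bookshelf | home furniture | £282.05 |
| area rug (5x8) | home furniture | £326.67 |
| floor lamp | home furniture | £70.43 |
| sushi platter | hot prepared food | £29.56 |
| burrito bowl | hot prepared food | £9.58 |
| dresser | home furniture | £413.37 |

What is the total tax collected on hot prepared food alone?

£1.18

Sushi platter £29.56: hot prepared food → 3% → £0.89
Burrito bowl £9.58: hot prepared food → 3% → £0.29
Tax on hot prepared food = £0.89 + £0.29 = £1.18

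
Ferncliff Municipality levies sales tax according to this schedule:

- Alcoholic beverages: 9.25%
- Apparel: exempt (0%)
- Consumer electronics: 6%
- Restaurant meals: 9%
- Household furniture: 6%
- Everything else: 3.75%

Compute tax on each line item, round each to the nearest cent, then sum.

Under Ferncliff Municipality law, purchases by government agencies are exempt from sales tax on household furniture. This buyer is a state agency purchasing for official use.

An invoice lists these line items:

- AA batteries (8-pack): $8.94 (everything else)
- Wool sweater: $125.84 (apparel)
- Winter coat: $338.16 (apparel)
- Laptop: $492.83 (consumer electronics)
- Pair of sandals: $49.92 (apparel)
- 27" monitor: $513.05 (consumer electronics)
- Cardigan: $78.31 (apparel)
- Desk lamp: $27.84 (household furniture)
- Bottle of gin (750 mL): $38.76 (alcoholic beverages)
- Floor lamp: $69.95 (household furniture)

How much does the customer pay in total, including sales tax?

AA batteries (8-pack) $8.94: everything else → 3.75% → $0.34
Wool sweater $125.84: apparel → 0% → $0.00
Winter coat $338.16: apparel → 0% → $0.00
Laptop $492.83: consumer electronics → 6% → $29.57
Pair of sandals $49.92: apparel → 0% → $0.00
27" monitor $513.05: consumer electronics → 6% → $30.78
Cardigan $78.31: apparel → 0% → $0.00
Desk lamp $27.84: household furniture, buyer-exempt → 0% → $0.00
Bottle of gin (750 mL) $38.76: alcoholic beverages → 9.25% → $3.59
Floor lamp $69.95: household furniture, buyer-exempt → 0% → $0.00
Subtotal = $1743.60; tax = $64.28; total due = $1807.88

$1807.88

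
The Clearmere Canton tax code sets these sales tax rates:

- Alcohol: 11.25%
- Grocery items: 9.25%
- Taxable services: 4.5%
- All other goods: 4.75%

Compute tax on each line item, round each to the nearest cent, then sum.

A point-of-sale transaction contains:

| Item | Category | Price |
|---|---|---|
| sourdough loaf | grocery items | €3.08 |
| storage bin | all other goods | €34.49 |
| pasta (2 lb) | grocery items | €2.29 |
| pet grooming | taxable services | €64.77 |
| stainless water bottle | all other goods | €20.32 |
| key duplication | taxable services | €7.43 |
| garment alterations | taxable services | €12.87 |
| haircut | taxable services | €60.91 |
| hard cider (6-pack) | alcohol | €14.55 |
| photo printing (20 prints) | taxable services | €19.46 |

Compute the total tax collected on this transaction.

Sourdough loaf €3.08: grocery items → 9.25% → €0.28
Storage bin €34.49: all other goods → 4.75% → €1.64
Pasta (2 lb) €2.29: grocery items → 9.25% → €0.21
Pet grooming €64.77: taxable services → 4.5% → €2.91
Stainless water bottle €20.32: all other goods → 4.75% → €0.97
Key duplication €7.43: taxable services → 4.5% → €0.33
Garment alterations €12.87: taxable services → 4.5% → €0.58
Haircut €60.91: taxable services → 4.5% → €2.74
Hard cider (6-pack) €14.55: alcohol → 11.25% → €1.64
Photo printing (20 prints) €19.46: taxable services → 4.5% → €0.88
Total tax = €0.28 + €1.64 + €0.21 + €2.91 + €0.97 + €0.33 + €0.58 + €2.74 + €1.64 + €0.88 = €12.18

€12.18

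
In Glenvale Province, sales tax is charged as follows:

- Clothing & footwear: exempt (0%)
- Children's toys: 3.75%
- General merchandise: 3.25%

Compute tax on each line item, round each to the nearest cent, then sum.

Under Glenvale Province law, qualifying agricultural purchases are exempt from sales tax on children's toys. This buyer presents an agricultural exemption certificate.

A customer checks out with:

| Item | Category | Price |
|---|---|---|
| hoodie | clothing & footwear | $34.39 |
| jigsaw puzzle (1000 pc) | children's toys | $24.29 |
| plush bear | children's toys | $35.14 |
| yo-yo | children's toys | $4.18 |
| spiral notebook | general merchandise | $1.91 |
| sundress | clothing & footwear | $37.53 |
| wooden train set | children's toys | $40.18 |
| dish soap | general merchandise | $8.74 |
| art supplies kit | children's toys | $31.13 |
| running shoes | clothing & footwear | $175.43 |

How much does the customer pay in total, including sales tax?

Hoodie $34.39: clothing & footwear → 0% → $0.00
Jigsaw puzzle (1000 pc) $24.29: children's toys, buyer-exempt → 0% → $0.00
Plush bear $35.14: children's toys, buyer-exempt → 0% → $0.00
Yo-yo $4.18: children's toys, buyer-exempt → 0% → $0.00
Spiral notebook $1.91: general merchandise → 3.25% → $0.06
Sundress $37.53: clothing & footwear → 0% → $0.00
Wooden train set $40.18: children's toys, buyer-exempt → 0% → $0.00
Dish soap $8.74: general merchandise → 3.25% → $0.28
Art supplies kit $31.13: children's toys, buyer-exempt → 0% → $0.00
Running shoes $175.43: clothing & footwear → 0% → $0.00
Subtotal = $392.92; tax = $0.34; total due = $393.26

$393.26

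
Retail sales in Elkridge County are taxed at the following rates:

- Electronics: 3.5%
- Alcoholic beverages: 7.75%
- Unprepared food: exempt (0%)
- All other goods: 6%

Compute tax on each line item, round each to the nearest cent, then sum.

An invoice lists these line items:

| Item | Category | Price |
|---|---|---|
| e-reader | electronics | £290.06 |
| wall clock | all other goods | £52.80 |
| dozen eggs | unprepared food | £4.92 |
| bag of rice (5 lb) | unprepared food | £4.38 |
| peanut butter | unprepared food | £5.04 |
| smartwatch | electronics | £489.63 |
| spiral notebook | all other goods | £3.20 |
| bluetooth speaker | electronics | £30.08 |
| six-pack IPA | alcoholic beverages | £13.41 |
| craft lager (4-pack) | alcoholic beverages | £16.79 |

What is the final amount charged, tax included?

£944.35

E-reader £290.06: electronics → 3.5% → £10.15
Wall clock £52.80: all other goods → 6% → £3.17
Dozen eggs £4.92: unprepared food → 0% → £0.00
Bag of rice (5 lb) £4.38: unprepared food → 0% → £0.00
Peanut butter £5.04: unprepared food → 0% → £0.00
Smartwatch £489.63: electronics → 3.5% → £17.14
Spiral notebook £3.20: all other goods → 6% → £0.19
Bluetooth speaker £30.08: electronics → 3.5% → £1.05
Six-pack IPA £13.41: alcoholic beverages → 7.75% → £1.04
Craft lager (4-pack) £16.79: alcoholic beverages → 7.75% → £1.30
Subtotal = £910.31; tax = £34.04; total due = £944.35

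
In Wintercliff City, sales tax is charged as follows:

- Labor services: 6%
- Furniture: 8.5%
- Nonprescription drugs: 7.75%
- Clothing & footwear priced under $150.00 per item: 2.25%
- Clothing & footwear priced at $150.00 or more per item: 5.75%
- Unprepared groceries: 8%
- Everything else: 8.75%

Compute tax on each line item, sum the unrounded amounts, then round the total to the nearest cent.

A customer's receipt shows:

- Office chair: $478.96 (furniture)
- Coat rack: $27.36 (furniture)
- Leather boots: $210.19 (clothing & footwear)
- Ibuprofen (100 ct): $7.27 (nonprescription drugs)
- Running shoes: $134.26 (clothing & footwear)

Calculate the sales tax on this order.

Office chair $478.96: furniture → 8.5% → $40.7116
Coat rack $27.36: furniture → 8.5% → $2.3256
Leather boots $210.19: clothing & footwear, $150.00 or more → 5.75% → $12.085925
Ibuprofen (100 ct) $7.27: nonprescription drugs → 7.75% → $0.563425
Running shoes $134.26: clothing & footwear, under $150.00 → 2.25% → $3.02085
Unrounded tax sum = $58.7074 → $58.71

$58.71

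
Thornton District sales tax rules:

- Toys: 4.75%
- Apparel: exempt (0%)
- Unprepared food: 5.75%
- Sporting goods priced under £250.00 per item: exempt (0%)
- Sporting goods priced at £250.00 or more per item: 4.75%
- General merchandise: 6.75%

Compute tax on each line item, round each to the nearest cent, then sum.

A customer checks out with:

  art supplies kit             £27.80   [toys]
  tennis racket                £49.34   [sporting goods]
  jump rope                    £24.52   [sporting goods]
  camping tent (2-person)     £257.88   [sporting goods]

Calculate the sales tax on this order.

£13.57

Art supplies kit £27.80: toys → 4.75% → £1.32
Tennis racket £49.34: sporting goods, under £250.00 → 0% → £0.00
Jump rope £24.52: sporting goods, under £250.00 → 0% → £0.00
Camping tent (2-person) £257.88: sporting goods, £250.00 or more → 4.75% → £12.25
Total tax = £1.32 + £12.25 = £13.57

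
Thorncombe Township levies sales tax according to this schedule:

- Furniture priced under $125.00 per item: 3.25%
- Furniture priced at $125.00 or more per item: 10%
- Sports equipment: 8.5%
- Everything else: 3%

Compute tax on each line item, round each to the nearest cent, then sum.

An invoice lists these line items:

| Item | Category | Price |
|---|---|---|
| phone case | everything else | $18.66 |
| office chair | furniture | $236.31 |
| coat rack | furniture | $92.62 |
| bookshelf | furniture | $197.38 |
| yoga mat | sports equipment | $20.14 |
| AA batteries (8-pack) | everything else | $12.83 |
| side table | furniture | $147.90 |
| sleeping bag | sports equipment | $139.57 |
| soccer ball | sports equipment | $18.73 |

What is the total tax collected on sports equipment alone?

$15.16

Yoga mat $20.14: sports equipment → 8.5% → $1.71
Sleeping bag $139.57: sports equipment → 8.5% → $11.86
Soccer ball $18.73: sports equipment → 8.5% → $1.59
Tax on sports equipment = $1.71 + $11.86 + $1.59 = $15.16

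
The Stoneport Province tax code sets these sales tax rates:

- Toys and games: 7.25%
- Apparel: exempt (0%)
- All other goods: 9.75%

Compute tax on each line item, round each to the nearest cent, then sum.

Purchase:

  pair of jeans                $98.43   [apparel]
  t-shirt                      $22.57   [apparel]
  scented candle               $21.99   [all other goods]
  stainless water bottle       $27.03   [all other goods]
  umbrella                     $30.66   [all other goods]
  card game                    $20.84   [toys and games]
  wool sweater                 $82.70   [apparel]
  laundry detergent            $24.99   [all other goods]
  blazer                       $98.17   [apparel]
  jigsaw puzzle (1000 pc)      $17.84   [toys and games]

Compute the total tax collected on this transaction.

Pair of jeans $98.43: apparel → 0% → $0.00
T-shirt $22.57: apparel → 0% → $0.00
Scented candle $21.99: all other goods → 9.75% → $2.14
Stainless water bottle $27.03: all other goods → 9.75% → $2.64
Umbrella $30.66: all other goods → 9.75% → $2.99
Card game $20.84: toys and games → 7.25% → $1.51
Wool sweater $82.70: apparel → 0% → $0.00
Laundry detergent $24.99: all other goods → 9.75% → $2.44
Blazer $98.17: apparel → 0% → $0.00
Jigsaw puzzle (1000 pc) $17.84: toys and games → 7.25% → $1.29
Total tax = $2.14 + $2.64 + $2.99 + $1.51 + $2.44 + $1.29 = $13.01

$13.01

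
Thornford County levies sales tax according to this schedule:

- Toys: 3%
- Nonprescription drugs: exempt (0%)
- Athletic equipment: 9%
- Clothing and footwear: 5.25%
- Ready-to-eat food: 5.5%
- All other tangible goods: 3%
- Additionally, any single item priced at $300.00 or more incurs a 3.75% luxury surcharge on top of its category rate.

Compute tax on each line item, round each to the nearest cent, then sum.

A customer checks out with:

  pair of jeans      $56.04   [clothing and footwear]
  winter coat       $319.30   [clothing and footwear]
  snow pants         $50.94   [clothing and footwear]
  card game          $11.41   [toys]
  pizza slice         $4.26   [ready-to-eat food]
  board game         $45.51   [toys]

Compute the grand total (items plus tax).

$523.75

Pair of jeans $56.04: clothing and footwear → 5.25% → $2.94
Winter coat $319.30: clothing and footwear → 5.25% + 3.75% surcharge = 9% → $28.74
Snow pants $50.94: clothing and footwear → 5.25% → $2.67
Card game $11.41: toys → 3% → $0.34
Pizza slice $4.26: ready-to-eat food → 5.5% → $0.23
Board game $45.51: toys → 3% → $1.37
Subtotal = $487.46; tax = $36.29; total due = $523.75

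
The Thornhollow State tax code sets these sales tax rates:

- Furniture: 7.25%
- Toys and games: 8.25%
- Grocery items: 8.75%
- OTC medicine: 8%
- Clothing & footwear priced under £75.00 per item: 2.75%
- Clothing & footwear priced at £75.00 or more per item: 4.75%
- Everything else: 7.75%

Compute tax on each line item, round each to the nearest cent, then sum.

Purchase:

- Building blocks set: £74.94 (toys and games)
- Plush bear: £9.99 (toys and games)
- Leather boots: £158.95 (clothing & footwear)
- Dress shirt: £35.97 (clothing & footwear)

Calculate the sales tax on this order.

£15.54

Building blocks set £74.94: toys and games → 8.25% → £6.18
Plush bear £9.99: toys and games → 8.25% → £0.82
Leather boots £158.95: clothing & footwear, £75.00 or more → 4.75% → £7.55
Dress shirt £35.97: clothing & footwear, under £75.00 → 2.75% → £0.99
Total tax = £6.18 + £0.82 + £7.55 + £0.99 = £15.54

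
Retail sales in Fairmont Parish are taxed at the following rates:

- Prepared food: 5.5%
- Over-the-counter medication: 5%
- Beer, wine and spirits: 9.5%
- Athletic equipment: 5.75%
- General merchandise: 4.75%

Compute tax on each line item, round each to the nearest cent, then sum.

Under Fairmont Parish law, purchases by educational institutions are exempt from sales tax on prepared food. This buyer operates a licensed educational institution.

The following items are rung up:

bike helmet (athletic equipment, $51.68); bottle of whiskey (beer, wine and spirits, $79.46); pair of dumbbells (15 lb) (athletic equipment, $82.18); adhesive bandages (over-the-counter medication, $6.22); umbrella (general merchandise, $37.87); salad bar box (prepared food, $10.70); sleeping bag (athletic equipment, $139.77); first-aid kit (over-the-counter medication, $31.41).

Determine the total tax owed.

Bike helmet $51.68: athletic equipment → 5.75% → $2.97
Bottle of whiskey $79.46: beer, wine and spirits → 9.5% → $7.55
Pair of dumbbells (15 lb) $82.18: athletic equipment → 5.75% → $4.73
Adhesive bandages $6.22: over-the-counter medication → 5% → $0.31
Umbrella $37.87: general merchandise → 4.75% → $1.80
Salad bar box $10.70: prepared food, buyer-exempt → 0% → $0.00
Sleeping bag $139.77: athletic equipment → 5.75% → $8.04
First-aid kit $31.41: over-the-counter medication → 5% → $1.57
Total tax = $2.97 + $7.55 + $4.73 + $0.31 + $1.80 + $8.04 + $1.57 = $26.97

$26.97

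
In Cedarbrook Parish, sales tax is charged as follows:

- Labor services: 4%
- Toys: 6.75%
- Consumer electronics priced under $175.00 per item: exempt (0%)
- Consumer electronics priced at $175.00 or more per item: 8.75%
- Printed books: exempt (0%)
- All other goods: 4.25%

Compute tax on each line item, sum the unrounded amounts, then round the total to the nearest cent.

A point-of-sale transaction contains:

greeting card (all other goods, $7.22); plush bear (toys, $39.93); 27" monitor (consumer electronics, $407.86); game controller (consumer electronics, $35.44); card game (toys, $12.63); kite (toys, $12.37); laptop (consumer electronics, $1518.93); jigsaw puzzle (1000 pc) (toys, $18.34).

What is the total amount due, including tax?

Greeting card $7.22: all other goods → 4.25% → $0.30685
Plush bear $39.93: toys → 6.75% → $2.695275
27" monitor $407.86: consumer electronics, $175.00 or more → 8.75% → $35.68775
Game controller $35.44: consumer electronics, under $175.00 → 0% → $0.00
Card game $12.63: toys → 6.75% → $0.852525
Kite $12.37: toys → 6.75% → $0.834975
Laptop $1518.93: consumer electronics, $175.00 or more → 8.75% → $132.906375
Jigsaw puzzle (1000 pc) $18.34: toys → 6.75% → $1.23795
Subtotal = $2052.72; unrounded tax = $174.5217 → $174.52; total due = $2227.24

$2227.24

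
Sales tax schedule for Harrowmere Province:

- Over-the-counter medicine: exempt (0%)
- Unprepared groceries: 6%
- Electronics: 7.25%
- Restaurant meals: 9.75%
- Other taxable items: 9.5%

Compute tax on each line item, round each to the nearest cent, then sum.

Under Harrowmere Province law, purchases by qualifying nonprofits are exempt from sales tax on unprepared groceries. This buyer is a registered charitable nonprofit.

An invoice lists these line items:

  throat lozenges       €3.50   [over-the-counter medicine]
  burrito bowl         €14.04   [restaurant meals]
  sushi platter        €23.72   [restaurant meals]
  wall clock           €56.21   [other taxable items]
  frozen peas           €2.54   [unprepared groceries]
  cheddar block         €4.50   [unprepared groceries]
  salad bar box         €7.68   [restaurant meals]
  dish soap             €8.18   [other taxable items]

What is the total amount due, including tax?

€130.92

Throat lozenges €3.50: over-the-counter medicine → 0% → €0.00
Burrito bowl €14.04: restaurant meals → 9.75% → €1.37
Sushi platter €23.72: restaurant meals → 9.75% → €2.31
Wall clock €56.21: other taxable items → 9.5% → €5.34
Frozen peas €2.54: unprepared groceries, buyer-exempt → 0% → €0.00
Cheddar block €4.50: unprepared groceries, buyer-exempt → 0% → €0.00
Salad bar box €7.68: restaurant meals → 9.75% → €0.75
Dish soap €8.18: other taxable items → 9.5% → €0.78
Subtotal = €120.37; tax = €10.55; total due = €130.92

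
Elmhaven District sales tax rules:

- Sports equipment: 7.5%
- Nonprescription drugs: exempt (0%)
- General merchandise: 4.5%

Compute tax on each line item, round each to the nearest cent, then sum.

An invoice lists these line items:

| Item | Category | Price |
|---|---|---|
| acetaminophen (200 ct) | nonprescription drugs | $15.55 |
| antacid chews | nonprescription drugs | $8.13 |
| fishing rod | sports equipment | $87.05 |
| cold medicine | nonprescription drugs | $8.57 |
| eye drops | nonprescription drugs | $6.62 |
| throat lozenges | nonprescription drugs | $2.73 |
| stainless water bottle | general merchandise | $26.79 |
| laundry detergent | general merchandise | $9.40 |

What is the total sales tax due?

$8.16

Acetaminophen (200 ct) $15.55: nonprescription drugs → 0% → $0.00
Antacid chews $8.13: nonprescription drugs → 0% → $0.00
Fishing rod $87.05: sports equipment → 7.5% → $6.53
Cold medicine $8.57: nonprescription drugs → 0% → $0.00
Eye drops $6.62: nonprescription drugs → 0% → $0.00
Throat lozenges $2.73: nonprescription drugs → 0% → $0.00
Stainless water bottle $26.79: general merchandise → 4.5% → $1.21
Laundry detergent $9.40: general merchandise → 4.5% → $0.42
Total tax = $6.53 + $1.21 + $0.42 = $8.16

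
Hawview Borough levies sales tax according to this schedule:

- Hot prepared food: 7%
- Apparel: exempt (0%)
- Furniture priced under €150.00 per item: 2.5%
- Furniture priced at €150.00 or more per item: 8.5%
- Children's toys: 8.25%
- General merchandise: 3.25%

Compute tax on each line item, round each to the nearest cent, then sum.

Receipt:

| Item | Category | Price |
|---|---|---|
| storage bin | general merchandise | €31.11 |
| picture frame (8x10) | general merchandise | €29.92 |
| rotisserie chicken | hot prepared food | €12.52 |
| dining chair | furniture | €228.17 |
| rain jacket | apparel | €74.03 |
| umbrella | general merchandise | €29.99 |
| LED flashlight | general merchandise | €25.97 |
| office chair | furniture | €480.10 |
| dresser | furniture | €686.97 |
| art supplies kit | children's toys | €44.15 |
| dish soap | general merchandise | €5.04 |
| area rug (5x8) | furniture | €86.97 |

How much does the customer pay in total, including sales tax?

€1864.17

Storage bin €31.11: general merchandise → 3.25% → €1.01
Picture frame (8x10) €29.92: general merchandise → 3.25% → €0.97
Rotisserie chicken €12.52: hot prepared food → 7% → €0.88
Dining chair €228.17: furniture, €150.00 or more → 8.5% → €19.39
Rain jacket €74.03: apparel → 0% → €0.00
Umbrella €29.99: general merchandise → 3.25% → €0.97
LED flashlight €25.97: general merchandise → 3.25% → €0.84
Office chair €480.10: furniture, €150.00 or more → 8.5% → €40.81
Dresser €686.97: furniture, €150.00 or more → 8.5% → €58.39
Art supplies kit €44.15: children's toys → 8.25% → €3.64
Dish soap €5.04: general merchandise → 3.25% → €0.16
Area rug (5x8) €86.97: furniture, under €150.00 → 2.5% → €2.17
Subtotal = €1734.94; tax = €129.23; total due = €1864.17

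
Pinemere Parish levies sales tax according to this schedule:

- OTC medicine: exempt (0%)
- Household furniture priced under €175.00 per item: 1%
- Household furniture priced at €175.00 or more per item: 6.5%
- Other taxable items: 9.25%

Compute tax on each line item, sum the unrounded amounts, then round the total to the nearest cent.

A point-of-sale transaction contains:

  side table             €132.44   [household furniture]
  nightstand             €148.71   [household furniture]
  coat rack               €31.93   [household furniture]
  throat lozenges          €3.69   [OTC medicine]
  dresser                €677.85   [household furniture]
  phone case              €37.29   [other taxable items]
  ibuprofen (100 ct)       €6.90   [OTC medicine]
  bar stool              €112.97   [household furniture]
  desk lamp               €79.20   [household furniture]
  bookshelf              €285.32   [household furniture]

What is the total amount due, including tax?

€1587.41

Side table €132.44: household furniture, under €175.00 → 1% → €1.3244
Nightstand €148.71: household furniture, under €175.00 → 1% → €1.4871
Coat rack €31.93: household furniture, under €175.00 → 1% → €0.3193
Throat lozenges €3.69: OTC medicine → 0% → €0.00
Dresser €677.85: household furniture, €175.00 or more → 6.5% → €44.06025
Phone case €37.29: other taxable items → 9.25% → €3.449325
Ibuprofen (100 ct) €6.90: OTC medicine → 0% → €0.00
Bar stool €112.97: household furniture, under €175.00 → 1% → €1.1297
Desk lamp €79.20: household furniture, under €175.00 → 1% → €0.792
Bookshelf €285.32: household furniture, €175.00 or more → 6.5% → €18.5458
Subtotal = €1516.30; unrounded tax = €71.107875 → €71.11; total due = €1587.41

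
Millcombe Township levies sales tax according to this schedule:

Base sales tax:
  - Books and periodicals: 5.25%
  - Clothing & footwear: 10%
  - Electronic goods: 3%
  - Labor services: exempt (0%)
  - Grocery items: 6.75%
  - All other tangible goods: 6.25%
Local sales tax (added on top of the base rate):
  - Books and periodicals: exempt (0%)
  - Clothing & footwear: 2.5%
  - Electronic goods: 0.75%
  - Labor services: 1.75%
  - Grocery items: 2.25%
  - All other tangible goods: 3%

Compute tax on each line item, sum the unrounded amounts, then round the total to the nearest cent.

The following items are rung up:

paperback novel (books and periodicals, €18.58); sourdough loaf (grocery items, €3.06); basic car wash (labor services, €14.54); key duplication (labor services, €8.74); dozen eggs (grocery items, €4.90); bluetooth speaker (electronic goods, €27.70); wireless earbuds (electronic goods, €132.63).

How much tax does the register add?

Paperback novel €18.58: books and periodicals → 5.25% + 0% local = 5.25% → €0.97545
Sourdough loaf €3.06: grocery items → 6.75% + 2.25% local = 9% → €0.2754
Basic car wash €14.54: labor services → 0% + 1.75% local = 1.75% → €0.25445
Key duplication €8.74: labor services → 0% + 1.75% local = 1.75% → €0.15295
Dozen eggs €4.90: grocery items → 6.75% + 2.25% local = 9% → €0.441
Bluetooth speaker €27.70: electronic goods → 3% + 0.75% local = 3.75% → €1.03875
Wireless earbuds €132.63: electronic goods → 3% + 0.75% local = 3.75% → €4.973625
Unrounded tax sum = €8.111625 → €8.11

€8.11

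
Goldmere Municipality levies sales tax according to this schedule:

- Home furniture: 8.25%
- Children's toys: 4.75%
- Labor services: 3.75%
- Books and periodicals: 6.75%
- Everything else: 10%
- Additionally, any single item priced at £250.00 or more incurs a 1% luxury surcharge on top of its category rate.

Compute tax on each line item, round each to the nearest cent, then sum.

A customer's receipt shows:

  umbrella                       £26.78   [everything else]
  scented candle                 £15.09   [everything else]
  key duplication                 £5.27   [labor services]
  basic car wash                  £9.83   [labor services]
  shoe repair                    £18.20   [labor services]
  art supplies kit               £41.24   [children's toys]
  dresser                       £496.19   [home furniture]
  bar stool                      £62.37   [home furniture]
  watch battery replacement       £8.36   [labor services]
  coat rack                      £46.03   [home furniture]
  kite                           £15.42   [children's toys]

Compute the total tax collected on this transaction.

£63.29

Umbrella £26.78: everything else → 10% → £2.68
Scented candle £15.09: everything else → 10% → £1.51
Key duplication £5.27: labor services → 3.75% → £0.20
Basic car wash £9.83: labor services → 3.75% → £0.37
Shoe repair £18.20: labor services → 3.75% → £0.68
Art supplies kit £41.24: children's toys → 4.75% → £1.96
Dresser £496.19: home furniture → 8.25% + 1% surcharge = 9.25% → £45.90
Bar stool £62.37: home furniture → 8.25% → £5.15
Watch battery replacement £8.36: labor services → 3.75% → £0.31
Coat rack £46.03: home furniture → 8.25% → £3.80
Kite £15.42: children's toys → 4.75% → £0.73
Total tax = £2.68 + £1.51 + £0.20 + £0.37 + £0.68 + £1.96 + £45.90 + £5.15 + £0.31 + £3.80 + £0.73 = £63.29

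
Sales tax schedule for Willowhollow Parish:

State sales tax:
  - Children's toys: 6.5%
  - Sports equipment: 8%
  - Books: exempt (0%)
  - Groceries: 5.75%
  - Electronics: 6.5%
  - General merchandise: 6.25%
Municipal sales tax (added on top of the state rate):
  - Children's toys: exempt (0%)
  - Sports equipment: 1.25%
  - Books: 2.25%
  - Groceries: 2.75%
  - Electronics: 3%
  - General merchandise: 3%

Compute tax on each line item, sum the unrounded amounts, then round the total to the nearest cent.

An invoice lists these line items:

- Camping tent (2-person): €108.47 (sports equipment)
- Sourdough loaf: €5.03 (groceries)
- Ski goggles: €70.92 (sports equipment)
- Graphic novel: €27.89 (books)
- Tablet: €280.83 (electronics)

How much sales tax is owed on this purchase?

€44.33

Camping tent (2-person) €108.47: sports equipment → 8% + 1.25% municipal = 9.25% → €10.033475
Sourdough loaf €5.03: groceries → 5.75% + 2.75% municipal = 8.5% → €0.42755
Ski goggles €70.92: sports equipment → 8% + 1.25% municipal = 9.25% → €6.5601
Graphic novel €27.89: books → 0% + 2.25% municipal = 2.25% → €0.627525
Tablet €280.83: electronics → 6.5% + 3% municipal = 9.5% → €26.67885
Unrounded tax sum = €44.3275 → €44.33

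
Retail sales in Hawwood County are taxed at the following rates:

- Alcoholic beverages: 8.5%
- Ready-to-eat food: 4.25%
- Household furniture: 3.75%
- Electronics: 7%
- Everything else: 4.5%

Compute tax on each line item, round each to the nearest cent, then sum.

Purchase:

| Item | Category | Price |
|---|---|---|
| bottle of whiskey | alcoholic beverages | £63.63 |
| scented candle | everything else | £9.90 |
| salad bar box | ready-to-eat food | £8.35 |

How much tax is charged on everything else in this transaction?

£0.45

Scented candle £9.90: everything else → 4.5% → £0.45
Tax on everything else = £0.45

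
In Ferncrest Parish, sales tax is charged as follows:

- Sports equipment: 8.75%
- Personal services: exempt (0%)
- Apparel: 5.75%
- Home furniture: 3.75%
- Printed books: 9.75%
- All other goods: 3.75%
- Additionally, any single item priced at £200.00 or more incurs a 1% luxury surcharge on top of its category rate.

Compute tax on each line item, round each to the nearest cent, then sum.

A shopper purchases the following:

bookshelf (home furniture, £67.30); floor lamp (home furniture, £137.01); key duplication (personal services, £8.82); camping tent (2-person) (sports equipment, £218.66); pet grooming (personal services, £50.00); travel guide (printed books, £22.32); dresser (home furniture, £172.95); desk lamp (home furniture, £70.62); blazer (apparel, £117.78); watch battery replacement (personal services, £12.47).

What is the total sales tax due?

£47.07

Bookshelf £67.30: home furniture → 3.75% → £2.52
Floor lamp £137.01: home furniture → 3.75% → £5.14
Key duplication £8.82: personal services → 0% → £0.00
Camping tent (2-person) £218.66: sports equipment → 8.75% + 1% surcharge = 9.75% → £21.32
Pet grooming £50.00: personal services → 0% → £0.00
Travel guide £22.32: printed books → 9.75% → £2.18
Dresser £172.95: home furniture → 3.75% → £6.49
Desk lamp £70.62: home furniture → 3.75% → £2.65
Blazer £117.78: apparel → 5.75% → £6.77
Watch battery replacement £12.47: personal services → 0% → £0.00
Total tax = £2.52 + £5.14 + £21.32 + £2.18 + £6.49 + £2.65 + £6.77 = £47.07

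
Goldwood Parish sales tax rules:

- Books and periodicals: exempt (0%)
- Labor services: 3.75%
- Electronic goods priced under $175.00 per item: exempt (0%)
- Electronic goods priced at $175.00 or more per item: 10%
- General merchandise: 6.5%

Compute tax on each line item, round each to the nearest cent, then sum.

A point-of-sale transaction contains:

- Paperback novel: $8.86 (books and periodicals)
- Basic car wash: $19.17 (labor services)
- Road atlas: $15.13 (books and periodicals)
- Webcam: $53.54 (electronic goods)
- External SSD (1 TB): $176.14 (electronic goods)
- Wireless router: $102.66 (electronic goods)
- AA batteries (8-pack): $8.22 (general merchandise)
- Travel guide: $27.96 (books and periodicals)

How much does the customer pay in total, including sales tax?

Paperback novel $8.86: books and periodicals → 0% → $0.00
Basic car wash $19.17: labor services → 3.75% → $0.72
Road atlas $15.13: books and periodicals → 0% → $0.00
Webcam $53.54: electronic goods, under $175.00 → 0% → $0.00
External SSD (1 TB) $176.14: electronic goods, $175.00 or more → 10% → $17.61
Wireless router $102.66: electronic goods, under $175.00 → 0% → $0.00
AA batteries (8-pack) $8.22: general merchandise → 6.5% → $0.53
Travel guide $27.96: books and periodicals → 0% → $0.00
Subtotal = $411.68; tax = $18.86; total due = $430.54

$430.54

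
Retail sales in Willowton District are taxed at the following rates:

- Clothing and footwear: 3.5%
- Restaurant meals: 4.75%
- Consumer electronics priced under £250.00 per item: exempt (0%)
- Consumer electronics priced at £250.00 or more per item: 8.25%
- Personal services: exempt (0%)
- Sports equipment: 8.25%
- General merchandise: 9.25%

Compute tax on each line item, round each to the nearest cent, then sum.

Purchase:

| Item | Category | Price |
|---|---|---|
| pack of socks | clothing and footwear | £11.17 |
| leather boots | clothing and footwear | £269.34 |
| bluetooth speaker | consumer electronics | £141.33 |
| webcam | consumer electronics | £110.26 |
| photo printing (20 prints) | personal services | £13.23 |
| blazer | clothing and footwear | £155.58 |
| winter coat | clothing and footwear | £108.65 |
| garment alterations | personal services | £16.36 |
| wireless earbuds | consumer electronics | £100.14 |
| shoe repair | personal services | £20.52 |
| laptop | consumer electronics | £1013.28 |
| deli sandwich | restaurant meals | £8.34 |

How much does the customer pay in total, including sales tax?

£2071.27

Pack of socks £11.17: clothing and footwear → 3.5% → £0.39
Leather boots £269.34: clothing and footwear → 3.5% → £9.43
Bluetooth speaker £141.33: consumer electronics, under £250.00 → 0% → £0.00
Webcam £110.26: consumer electronics, under £250.00 → 0% → £0.00
Photo printing (20 prints) £13.23: personal services → 0% → £0.00
Blazer £155.58: clothing and footwear → 3.5% → £5.45
Winter coat £108.65: clothing and footwear → 3.5% → £3.80
Garment alterations £16.36: personal services → 0% → £0.00
Wireless earbuds £100.14: consumer electronics, under £250.00 → 0% → £0.00
Shoe repair £20.52: personal services → 0% → £0.00
Laptop £1013.28: consumer electronics, £250.00 or more → 8.25% → £83.60
Deli sandwich £8.34: restaurant meals → 4.75% → £0.40
Subtotal = £1968.20; tax = £103.07; total due = £2071.27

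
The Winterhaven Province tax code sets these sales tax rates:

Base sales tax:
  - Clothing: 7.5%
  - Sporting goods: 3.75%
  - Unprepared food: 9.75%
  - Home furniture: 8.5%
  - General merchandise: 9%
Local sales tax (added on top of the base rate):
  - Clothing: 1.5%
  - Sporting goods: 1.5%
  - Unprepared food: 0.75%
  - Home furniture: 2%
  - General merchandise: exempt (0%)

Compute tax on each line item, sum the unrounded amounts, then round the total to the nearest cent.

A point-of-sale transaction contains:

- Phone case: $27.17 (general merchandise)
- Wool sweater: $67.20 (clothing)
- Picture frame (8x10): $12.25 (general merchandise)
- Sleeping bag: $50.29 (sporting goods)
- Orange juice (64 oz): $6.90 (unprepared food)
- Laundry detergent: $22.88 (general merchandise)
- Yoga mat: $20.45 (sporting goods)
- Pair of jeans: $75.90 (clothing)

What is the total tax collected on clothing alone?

$12.88

Wool sweater $67.20: clothing → 7.5% + 1.5% local = 9% → $6.048
Pair of jeans $75.90: clothing → 7.5% + 1.5% local = 9% → $6.831
Tax on clothing: unrounded sum = $12.879 → $12.88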